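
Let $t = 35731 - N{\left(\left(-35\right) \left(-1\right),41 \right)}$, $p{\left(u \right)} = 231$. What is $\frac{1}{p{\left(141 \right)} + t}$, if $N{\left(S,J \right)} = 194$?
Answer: $\frac{1}{35768} \approx 2.7958 \cdot 10^{-5}$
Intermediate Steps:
$t = 35537$ ($t = 35731 - 194 = 35537$)
$\frac{1}{p{\left(141 \right)} + t} = \frac{1}{231 + 35537} = \frac{1}{35768}$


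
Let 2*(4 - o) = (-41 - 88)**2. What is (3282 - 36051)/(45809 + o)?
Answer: -21846/24995 ≈ -0.87401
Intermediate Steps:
o = -16633/2 (o = 4 - (-41 - 88)**2/2 = 4 - 1/2*(-129)**2 = 4 - 1/2*16641 = 4 - 16641/2 = -16633/2 ≈ -8316.5)
(3282 - 36051)/(45809 + o) = (3282 - 36051)/(45809 - 16633/2) = -32769/74985/2 = -32769*2/74985 = -21846/24995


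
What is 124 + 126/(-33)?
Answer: 1322/11 ≈ 120.18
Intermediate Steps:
124 + 126/(-33) = 124 - 1/33*126 = 124 - 42/11 = 1322/11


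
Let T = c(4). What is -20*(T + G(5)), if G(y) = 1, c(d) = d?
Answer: -100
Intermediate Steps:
T = 4
-20*(T + G(5)) = -20*(4 + 1) = -20*5 = -100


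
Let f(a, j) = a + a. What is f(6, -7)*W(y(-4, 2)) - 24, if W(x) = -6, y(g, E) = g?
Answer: -96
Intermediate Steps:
f(a, j) = 2*a
f(6, -7)*W(y(-4, 2)) - 24 = (2*6)*(-6) - 24 = 12*(-6) - 24 = -72 - 24 = -96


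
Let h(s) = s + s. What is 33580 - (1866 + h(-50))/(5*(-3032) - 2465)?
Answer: 591849266/17625 ≈ 33580.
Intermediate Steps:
h(s) = 2*s
33580 - (1866 + h(-50))/(5*(-3032) - 2465) = 33580 - (1866 + 2*(-50))/(5*(-3032) - 2465) = 33580 - (1866 - 100)/(-15160 - 2465) = 33580 - 1766/(-17625) = 33580 - 1766*(-1)/17625 = 33580 - 1*(-1766/17625) = 33580 + 1766/17625 = 591849266/17625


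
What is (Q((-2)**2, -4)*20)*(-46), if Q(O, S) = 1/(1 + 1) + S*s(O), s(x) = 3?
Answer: 10580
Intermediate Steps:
Q(O, S) = 1/2 + 3*S (Q(O, S) = 1/(1 + 1) + S*3 = 1/2 + 3*S)
(Q((-2)**2, -4)*20)*(-46) = ((1/2 + 3*(-4))*20)*(-46) = ((1/2 - 12)*20)*(-46) = -23/2*20*(-46) = -230*(-46) = 10580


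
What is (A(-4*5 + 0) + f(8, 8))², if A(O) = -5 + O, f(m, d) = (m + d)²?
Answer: 53361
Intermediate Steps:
f(m, d) = (d + m)²
(A(-4*5 + 0) + f(8, 8))² = ((-5 + (-4*5 + 0)) + (8 + 8)²)² = ((-5 + (-20 + 0)) + 16²)² = ((-5 - 20) + 256)² = (-25 + 256)² = 231² = 53361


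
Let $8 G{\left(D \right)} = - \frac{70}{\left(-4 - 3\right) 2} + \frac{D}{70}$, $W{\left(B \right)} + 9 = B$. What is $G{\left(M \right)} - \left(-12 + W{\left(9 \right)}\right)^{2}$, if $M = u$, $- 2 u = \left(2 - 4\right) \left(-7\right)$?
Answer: $- \frac{11471}{80} \approx -143.39$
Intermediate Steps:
$u = -7$ ($u = - \frac{\left(2 - 4\right) \left(-7\right)}{2} = - \frac{\left(-2\right) \left(-7\right)}{2} = \left(- \frac{1}{2}\right) 14 = -7$)
$W{\left(B \right)} = -9 + B$
$M = -7$
$G{\left(D \right)} = \frac{5}{8} + \frac{D}{560}$ ($G{\left(D \right)} = \frac{- \frac{70}{\left(-4 - 3\right) 2} + \frac{D}{70}}{8} = \frac{- \frac{70}{\left(-7\right) 2} + D \frac{1}{70}}{8} = \frac{- \frac{70}{-14} + \frac{D}{70}}{8} = \frac{\left(-70\right) \left(- \frac{1}{14}\right) + \frac{D}{70}}{8} = \frac{5 + \frac{D}{70}}{8} = \frac{5}{8} + \frac{D}{560}$)
$G{\left(M \right)} - \left(-12 + W{\left(9 \right)}\right)^{2} = \left(\frac{5}{8} + \frac{1}{560} \left(-7\right)\right) - \left(-12 + \left(-9 + 9\right)\right)^{2} = \left(\frac{5}{8} - \frac{1}{80}\right) - \left(-12 + 0\right)^{2} = \frac{49}{80} - \left(-12\right)^{2} = \frac{49}{80} - 144 = - \frac{11471}{80}$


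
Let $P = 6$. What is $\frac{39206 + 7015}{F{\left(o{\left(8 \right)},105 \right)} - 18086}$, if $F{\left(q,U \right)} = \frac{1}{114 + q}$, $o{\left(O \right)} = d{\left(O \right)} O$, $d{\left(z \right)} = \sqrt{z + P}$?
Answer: $- \frac{10115026103406}{3957946967993} + \frac{369768 \sqrt{14}}{3957946967993} \approx -2.5556$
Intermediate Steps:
$d{\left(z \right)} = \sqrt{6 + z}$ ($d{\left(z \right)} = \sqrt{z + 6} = \sqrt{6 + z}$)
$o{\left(O \right)} = O \sqrt{6 + O}$ ($o{\left(O \right)} = \sqrt{6 + O} O = O \sqrt{6 + O}$)
$\frac{39206 + 7015}{F{\left(o{\left(8 \right)},105 \right)} - 18086} = \frac{39206 + 7015}{\frac{1}{114 + 8 \sqrt{6 + 8}} - 18086} = \frac{46221}{\frac{1}{114 + 8 \sqrt{14}} - 18086} = \frac{46221}{-18086 + \frac{1}{114 + 8 \sqrt{14}}}$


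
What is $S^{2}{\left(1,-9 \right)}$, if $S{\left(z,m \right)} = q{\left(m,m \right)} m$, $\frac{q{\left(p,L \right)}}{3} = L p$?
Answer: $4782969$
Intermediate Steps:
$q{\left(p,L \right)} = 3 L p$
$S{\left(z,m \right)} = 3 m^{3}$ ($S{\left(z,m \right)} = 3 m m m = 3 m^{2} m = 3 m^{3}$)
$S^{2}{\left(1,-9 \right)} = \left(3 \left(-9\right)^{3}\right)^{2} = \left(3 \left(-729\right)\right)^{2} = \left(-2187\right)^{2} = 4782969$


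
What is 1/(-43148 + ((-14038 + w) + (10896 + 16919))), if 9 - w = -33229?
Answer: 1/3867 ≈ 0.00025860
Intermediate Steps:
w = 33238 (w = 9 - 1*(-33229) = 9 + 33229 = 33238)
1/(-43148 + ((-14038 + w) + (10896 + 16919))) = 1/(-43148 + ((-14038 + 33238) + (10896 + 16919))) = 1/(-43148 + (19200 + 27815)) = 1/(-43148 + 47015) = 1/3867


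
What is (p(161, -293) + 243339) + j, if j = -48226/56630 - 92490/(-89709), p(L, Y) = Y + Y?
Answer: 205539953284496/846703445 ≈ 2.4275e+5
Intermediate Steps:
p(L, Y) = 2*Y
j = 151900411/846703445 (j = -48226*1/56630 - 92490*(-1/89709) = -24113/28315 + 30830/29903 = 151900411/846703445 ≈ 0.17940)
(p(161, -293) + 243339) + j = (2*(-293) + 243339) + 151900411/846703445 = (-586 + 243339) + 151900411/846703445 = 242753 + 151900411/846703445 = 205539953284496/846703445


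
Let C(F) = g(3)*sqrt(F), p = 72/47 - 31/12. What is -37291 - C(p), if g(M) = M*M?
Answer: -37291 - 3*I*sqrt(83613)/94 ≈ -37291.0 - 9.2285*I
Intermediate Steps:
g(M) = M**2
p = -593/564 (p = 72*(1/47) - 31*1/12 = 72/47 - 31/12 = -593/564 ≈ -1.0514)
C(F) = 9*sqrt(F) (C(F) = 3**2*sqrt(F) = 9*sqrt(F))
-37291 - C(p) = -37291 - 9*sqrt(-593/564) = -37291 - 9*I*sqrt(83613)/282 = -37291 - 3*I*sqrt(83613)/94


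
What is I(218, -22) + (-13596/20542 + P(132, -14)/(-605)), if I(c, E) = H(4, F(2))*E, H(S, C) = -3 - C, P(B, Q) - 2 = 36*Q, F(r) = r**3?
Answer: 1504820362/6213955 ≈ 242.17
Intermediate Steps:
P(B, Q) = 2 + 36*Q
I(c, E) = -11*E (I(c, E) = (-3 - 1*2**3)*E = (-3 - 1*8)*E = (-3 - 8)*E = -11*E)
I(218, -22) + (-13596/20542 + P(132, -14)/(-605)) = -11*(-22) + (-13596/20542 + (2 + 36*(-14))/(-605)) = 242 + (-13596*1/20542 + (2 - 504)*(-1/605)) = 242 + (-6798/10271 - 502*(-1/605)) = 242 + (-6798/10271 + 502/605) = 242 + 1043252/6213955 = 1504820362/6213955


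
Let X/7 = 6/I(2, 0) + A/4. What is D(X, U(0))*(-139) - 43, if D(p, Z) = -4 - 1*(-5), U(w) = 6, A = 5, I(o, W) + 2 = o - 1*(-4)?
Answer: -182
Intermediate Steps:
I(o, W) = 2 + o (I(o, W) = -2 + (o - 1*(-4)) = -2 + (o + 4) = -2 + (4 + o) = 2 + o)
X = 77/4 (X = 7*(6/(2 + 2) + 5/4) = 7*(6/4 + 5*(¼)) = 7*(6*(¼) + 5/4) = 7*(3/2 + 5/4) = 7*(11/4) = 77/4 ≈ 19.250)
D(p, Z) = 1 (D(p, Z) = -4 + 5 = 1)
D(X, U(0))*(-139) - 43 = 1*(-139) - 43 = -139 - 43 = -182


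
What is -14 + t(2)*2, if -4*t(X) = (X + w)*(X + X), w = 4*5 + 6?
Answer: -70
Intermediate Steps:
w = 26 (w = 20 + 6 = 26)
t(X) = -X*(26 + X)/2 (t(X) = -(X + 26)*(X + X)/4 = -(26 + X)*2*X/4 = -X*(26 + X)/2)
-14 + t(2)*2 = -14 - 1/2*2*(26 + 2)*2 = -14 - 1/2*2*28*2 = -14 - 28*2 = -14 - 56 = -70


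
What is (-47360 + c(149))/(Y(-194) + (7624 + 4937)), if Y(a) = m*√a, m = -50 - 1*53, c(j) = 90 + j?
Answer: -591886881/159836867 - 4853463*I*√194/159836867 ≈ -3.7031 - 0.42294*I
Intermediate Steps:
m = -103 (m = -50 - 53 = -103)
Y(a) = -103*√a
(-47360 + c(149))/(Y(-194) + (7624 + 4937)) = (-47360 + (90 + 149))/(-103*I*√194 + (7624 + 4937)) = (-47360 + 239)/(-103*I*√194 + 12561) = -47121/(-103*I*√194 + 12561) = -47121/(12561 - 103*I*√194)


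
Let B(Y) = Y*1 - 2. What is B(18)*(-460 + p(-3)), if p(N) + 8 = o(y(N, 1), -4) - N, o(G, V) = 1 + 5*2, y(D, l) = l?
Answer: -7264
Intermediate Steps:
B(Y) = -2 + Y (B(Y) = Y - 2 = -2 + Y)
o(G, V) = 11 (o(G, V) = 1 + 10 = 11)
p(N) = 3 - N (p(N) = -8 + (11 - N) = 3 - N)
B(18)*(-460 + p(-3)) = (-2 + 18)*(-460 + (3 - 1*(-3))) = 16*(-460 + (3 + 3)) = 16*(-460 + 6) = 16*(-454) = -7264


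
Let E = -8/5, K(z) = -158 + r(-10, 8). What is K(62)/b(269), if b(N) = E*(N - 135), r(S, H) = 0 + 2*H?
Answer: 355/536 ≈ 0.66231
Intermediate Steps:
r(S, H) = 2*H
K(z) = -142 (K(z) = -158 + 2*8 = -158 + 16 = -142)
E = -8/5 (E = (1/5)*(-8) = -8/5 ≈ -1.6000)
b(N) = 216 - 8*N/5 (b(N) = -8*(N - 135)/5 = -8*(-135 + N)/5 = 216 - 8*N/5)
K(62)/b(269) = -142/(216 - 8/5*269) = -142/(216 - 2152/5) = -142/(-1072/5) = -142*(-5/1072) = 355/536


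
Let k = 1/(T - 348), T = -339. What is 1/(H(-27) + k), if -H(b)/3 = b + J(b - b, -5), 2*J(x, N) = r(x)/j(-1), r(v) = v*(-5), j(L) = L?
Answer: 687/55646 ≈ 0.012346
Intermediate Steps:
r(v) = -5*v
J(x, N) = 5*x/2 (J(x, N) = (-5*x/(-1))/2 = (-5*x*(-1))/2 = (5*x)/2 = 5*x/2)
k = -1/687 (k = 1/(-339 - 348) = 1/(-687) = -1/687 ≈ -0.0014556)
H(b) = -3*b (H(b) = -3*(b + 5*(b - b)/2) = -3*(b + (5/2)*0) = -3*(b + 0) = -3*b)
1/(H(-27) + k) = 1/(-3*(-27) - 1/687) = 1/(81 - 1/687) = 1/(55646/687) = 687/55646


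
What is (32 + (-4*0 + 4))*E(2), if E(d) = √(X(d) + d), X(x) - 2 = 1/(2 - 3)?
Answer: 36*√3 ≈ 62.354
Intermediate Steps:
X(x) = 1 (X(x) = 2 + 1/(2 - 3) = 2 + 1/(-1) = 2 - 1 = 1)
E(d) = √(1 + d)
(32 + (-4*0 + 4))*E(2) = (32 + (-4*0 + 4))*√(1 + 2) = (32 + (0 + 4))*√3 = (32 + 4)*√3 = 36*√3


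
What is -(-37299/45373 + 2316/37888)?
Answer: 327025161/429773056 ≈ 0.76093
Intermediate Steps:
-(-37299/45373 + 2316/37888) = -(-37299*1/45373 + 2316*(1/37888)) = -(-37299/45373 + 579/9472) = -1*(-327025161/429773056) = 327025161/429773056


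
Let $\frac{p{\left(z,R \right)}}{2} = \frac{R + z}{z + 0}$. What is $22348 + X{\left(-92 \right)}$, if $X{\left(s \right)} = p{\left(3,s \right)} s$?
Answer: $\frac{83420}{3} \approx 27807.0$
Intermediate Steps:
$p{\left(z,R \right)} = \frac{2 \left(R + z\right)}{z}$ ($p{\left(z,R \right)} = 2 \frac{R + z}{z + 0} = 2 \frac{R + z}{z} = \frac{2 \left(R + z\right)}{z}$)
$X{\left(s \right)} = s \left(2 + \frac{2 s}{3}\right)$ ($X{\left(s \right)} = \left(2 + \frac{2 s}{3}\right) s = s \left(2 + \frac{2 s}{3}\right)$)
$22348 + X{\left(-92 \right)} = 22348 + \frac{2}{3} \left(-92\right) \left(3 - 92\right) = 22348 + \frac{2}{3} \left(-92\right) \left(-89\right) = 22348 + \frac{16376}{3} = \frac{83420}{3}$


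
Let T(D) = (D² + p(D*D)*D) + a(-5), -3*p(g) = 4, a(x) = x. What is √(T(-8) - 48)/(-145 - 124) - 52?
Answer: -52 - √195/807 ≈ -52.017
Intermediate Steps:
p(g) = -4/3 (p(g) = -⅓*4 = -4/3)
T(D) = -5 + D² - 4*D/3 (T(D) = (D² - 4*D/3) - 5 = -5 + D² - 4*D/3)
√(T(-8) - 48)/(-145 - 124) - 52 = √((-5 + (-8)² - 4/3*(-8)) - 48)/(-145 - 124) - 52 = √((-5 + 64 + 32/3) - 48)/(-269) - 52 = √(209/3 - 48)*(-1/269) - 52 = √(65/3)*(-1/269) - 52 = (√195/3)*(-1/269) - 52 = -√195/807 - 52 = -52 - √195/807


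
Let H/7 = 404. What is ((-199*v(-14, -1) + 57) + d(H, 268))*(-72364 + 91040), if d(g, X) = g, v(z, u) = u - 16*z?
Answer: -774904592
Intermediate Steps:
H = 2828 (H = 7*404 = 2828)
((-199*v(-14, -1) + 57) + d(H, 268))*(-72364 + 91040) = ((-199*(-1 - 16*(-14)) + 57) + 2828)*(-72364 + 91040) = ((-199*(-1 + 224) + 57) + 2828)*18676 = ((-199*223 + 57) + 2828)*18676 = ((-44377 + 57) + 2828)*18676 = (-44320 + 2828)*18676 = -41492*18676 = -774904592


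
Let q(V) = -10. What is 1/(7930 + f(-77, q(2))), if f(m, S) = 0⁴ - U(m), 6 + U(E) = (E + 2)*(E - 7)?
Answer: 1/1636 ≈ 0.00061125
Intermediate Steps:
U(E) = -6 + (-7 + E)*(2 + E) (U(E) = -6 + (E + 2)*(E - 7) = -6 + (2 + E)*(-7 + E) = -6 + (-7 + E)*(2 + E))
f(m, S) = 20 - m² + 5*m (f(m, S) = 0⁴ - (-20 + m² - 5*m) = 0 + (20 - m² + 5*m) = 20 - m² + 5*m)
1/(7930 + f(-77, q(2))) = 1/(7930 + (20 - 1*(-77)² + 5*(-77))) = 1/(7930 + (20 - 1*5929 - 385)) = 1/(7930 + (20 - 5929 - 385)) = 1/(7930 - 6294) = 1/1636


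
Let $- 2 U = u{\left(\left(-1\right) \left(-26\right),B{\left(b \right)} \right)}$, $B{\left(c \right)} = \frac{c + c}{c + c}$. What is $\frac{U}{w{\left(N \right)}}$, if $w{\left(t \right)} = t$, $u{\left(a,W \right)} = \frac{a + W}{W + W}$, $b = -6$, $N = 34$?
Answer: $- \frac{27}{136} \approx -0.19853$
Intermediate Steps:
$B{\left(c \right)} = 1$ ($B{\left(c \right)} = \frac{2 c}{2 c} = 2 c \frac{1}{2 c} = 1$)
$u{\left(a,W \right)} = \frac{W + a}{2 W}$
$U = - \frac{27}{4}$ ($U = - \frac{\frac{1}{2} \cdot 1^{-1} \left(1 - -26\right)}{2} = - \frac{\frac{1}{2} \cdot 1 \left(1 + 26\right)}{2} = - \frac{\frac{1}{2} \cdot 1 \cdot 27}{2} = \left(- \frac{1}{2}\right) \frac{27}{2} = - \frac{27}{4} \approx -6.75$)
$\frac{U}{w{\left(N \right)}} = - \frac{27}{4 \cdot 34} = \left(- \frac{27}{4}\right) \frac{1}{34} = - \frac{27}{136}$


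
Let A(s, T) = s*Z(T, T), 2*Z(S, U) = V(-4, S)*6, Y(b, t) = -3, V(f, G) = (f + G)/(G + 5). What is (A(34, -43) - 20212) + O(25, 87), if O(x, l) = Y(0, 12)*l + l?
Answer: -384937/19 ≈ -20260.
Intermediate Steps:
V(f, G) = (G + f)/(5 + G)
Z(S, U) = 3*(-4 + S)/(5 + S) (Z(S, U) = (((S - 4)/(5 + S))*6)/2 = (((-4 + S)/(5 + S))*6)/2 = (6*(-4 + S)/(5 + S))/2 = 3*(-4 + S)/(5 + S))
O(x, l) = -2*l (O(x, l) = -3*l + l = -2*l)
A(s, T) = 3*s*(-4 + T)/(5 + T) (A(s, T) = s*(3*(-4 + T)/(5 + T)) = 3*s*(-4 + T)/(5 + T))
(A(34, -43) - 20212) + O(25, 87) = (3*34*(-4 - 43)/(5 - 43) - 20212) - 2*87 = (3*34*(-47)/(-38) - 20212) - 174 = (3*34*(-1/38)*(-47) - 20212) - 174 = (2397/19 - 20212) - 174 = -381631/19 - 174 = -384937/19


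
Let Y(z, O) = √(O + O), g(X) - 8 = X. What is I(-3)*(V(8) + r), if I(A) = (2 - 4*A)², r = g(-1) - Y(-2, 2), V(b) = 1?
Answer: 1176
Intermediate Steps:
g(X) = 8 + X
Y(z, O) = √2*√O (Y(z, O) = √(2*O) = √2*√O)
r = 5 (r = (8 - 1) - √2*√2 = 7 - 1*2 = 7 - 2 = 5)
I(-3)*(V(8) + r) = (4*(-1 + 2*(-3))²)*(1 + 5) = (4*(-1 - 6)²)*6 = (4*(-7)²)*6 = (4*49)*6 = 196*6 = 1176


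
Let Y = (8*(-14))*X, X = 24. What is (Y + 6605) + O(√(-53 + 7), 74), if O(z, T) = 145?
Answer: 4062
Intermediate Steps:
Y = -2688 (Y = (8*(-14))*24 = -112*24 = -2688)
(Y + 6605) + O(√(-53 + 7), 74) = (-2688 + 6605) + 145 = 3917 + 145 = 4062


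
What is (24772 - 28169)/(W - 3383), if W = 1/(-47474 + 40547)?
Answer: 23531019/23434042 ≈ 1.0041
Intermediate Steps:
W = -1/6927 (W = 1/(-6927) = -1/6927 ≈ -0.00014436)
(24772 - 28169)/(W - 3383) = (24772 - 28169)/(-1/6927 - 3383) = -3397/(-23434042/6927) = -3397*(-6927/23434042) = 23531019/23434042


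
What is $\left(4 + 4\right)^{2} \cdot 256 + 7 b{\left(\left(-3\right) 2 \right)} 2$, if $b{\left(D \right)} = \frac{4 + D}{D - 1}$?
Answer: $16388$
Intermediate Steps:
$b{\left(D \right)} = \frac{4 + D}{-1 + D}$
$\left(4 + 4\right)^{2} \cdot 256 + 7 b{\left(\left(-3\right) 2 \right)} 2 = \left(4 + 4\right)^{2} \cdot 256 + 7 \frac{4 - 6}{-1 - 6} \cdot 2 = 8^{2} \cdot 256 + 7 \frac{4 - 6}{-1 - 6} \cdot 2 = 64 \cdot 256 + 7 \frac{1}{-7} \left(-2\right) 2 = 16384 + 7 \left(\left(- \frac{1}{7}\right) \left(-2\right)\right) 2 = 16384 + 7 \cdot \frac{2}{7} \cdot 2 = 16384 + 2 \cdot 2 = 16384 + 4 = 16388$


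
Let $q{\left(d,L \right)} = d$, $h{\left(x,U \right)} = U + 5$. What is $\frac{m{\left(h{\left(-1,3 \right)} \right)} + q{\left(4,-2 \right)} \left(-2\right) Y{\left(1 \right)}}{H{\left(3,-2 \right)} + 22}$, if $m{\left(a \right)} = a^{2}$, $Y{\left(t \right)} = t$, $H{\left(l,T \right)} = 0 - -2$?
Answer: $\frac{7}{3} \approx 2.3333$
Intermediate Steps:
$H{\left(l,T \right)} = 2$ ($H{\left(l,T \right)} = 0 + 2 = 2$)
$h{\left(x,U \right)} = 5 + U$
$\frac{m{\left(h{\left(-1,3 \right)} \right)} + q{\left(4,-2 \right)} \left(-2\right) Y{\left(1 \right)}}{H{\left(3,-2 \right)} + 22} = \frac{\left(5 + 3\right)^{2} + 4 \left(-2\right) 1}{2 + 22} = \frac{8^{2} - 8}{24} = \left(64 - 8\right) \frac{1}{24} = 56 \cdot \frac{1}{24} = \frac{7}{3}$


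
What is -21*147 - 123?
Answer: -3210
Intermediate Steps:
-21*147 - 123 = -3087 - 123 = -3210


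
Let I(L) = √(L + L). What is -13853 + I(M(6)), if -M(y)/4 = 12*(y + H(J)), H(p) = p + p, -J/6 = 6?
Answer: -13853 + 24*√11 ≈ -13773.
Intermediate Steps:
J = -36 (J = -6*6 = -36)
H(p) = 2*p
M(y) = 3456 - 48*y (M(y) = -48*(y + 2*(-36)) = -48*(y - 72) = -48*(-72 + y) = -4*(-864 + 12*y) = 3456 - 48*y)
I(L) = √2*√L (I(L) = √(2*L) = √2*√L)
-13853 + I(M(6)) = -13853 + √2*√(3456 - 48*6) = -13853 + √2*√(3456 - 288) = -13853 + √2*√3168 = -13853 + √2*(12*√22) = -13853 + 24*√11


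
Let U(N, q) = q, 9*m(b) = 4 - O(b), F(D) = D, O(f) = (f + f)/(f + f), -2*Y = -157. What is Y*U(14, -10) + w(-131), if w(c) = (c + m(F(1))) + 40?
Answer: -2627/3 ≈ -875.67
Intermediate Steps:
Y = 157/2 (Y = -½*(-157) = 157/2 ≈ 78.500)
O(f) = 1 (O(f) = (2*f)/((2*f)) = (2*f)*(1/(2*f)) = 1)
m(b) = ⅓ (m(b) = (4 - 1*1)/9 = (4 - 1)/9 = (⅑)*3 = ⅓)
w(c) = 121/3 + c (w(c) = (c + ⅓) + 40 = (⅓ + c) + 40 = 121/3 + c)
Y*U(14, -10) + w(-131) = (157/2)*(-10) + (121/3 - 131) = -785 - 272/3 = -2627/3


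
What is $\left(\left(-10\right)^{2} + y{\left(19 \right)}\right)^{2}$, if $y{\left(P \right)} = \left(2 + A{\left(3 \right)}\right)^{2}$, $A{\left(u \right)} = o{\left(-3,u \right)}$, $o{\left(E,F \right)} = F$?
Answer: $15625$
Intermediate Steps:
$A{\left(u \right)} = u$
$y{\left(P \right)} = 25$ ($y{\left(P \right)} = \left(2 + 3\right)^{2} = 5^{2} = 25$)
$\left(\left(-10\right)^{2} + y{\left(19 \right)}\right)^{2} = \left(\left(-10\right)^{2} + 25\right)^{2} = \left(100 + 25\right)^{2} = 125^{2} = 15625$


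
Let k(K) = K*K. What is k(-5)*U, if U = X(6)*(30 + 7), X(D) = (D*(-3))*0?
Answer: 0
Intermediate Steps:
X(D) = 0 (X(D) = -3*D*0 = 0)
k(K) = K²
U = 0 (U = 0*(30 + 7) = 0*37 = 0)
k(-5)*U = (-5)²*0 = 25*0 = 0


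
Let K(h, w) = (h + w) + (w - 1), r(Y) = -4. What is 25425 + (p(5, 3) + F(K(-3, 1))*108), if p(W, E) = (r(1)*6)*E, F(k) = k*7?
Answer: 23841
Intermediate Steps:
K(h, w) = -1 + h + 2*w (K(h, w) = (h + w) + (-1 + w) = -1 + h + 2*w)
F(k) = 7*k
p(W, E) = -24*E (p(W, E) = (-4*6)*E = -24*E)
25425 + (p(5, 3) + F(K(-3, 1))*108) = 25425 + (-24*3 + (7*(-1 - 3 + 2*1))*108) = 25425 + (-72 + (7*(-1 - 3 + 2))*108) = 25425 + (-72 + (7*(-2))*108) = 25425 + (-72 - 14*108) = 25425 + (-72 - 1512) = 25425 - 1584 = 23841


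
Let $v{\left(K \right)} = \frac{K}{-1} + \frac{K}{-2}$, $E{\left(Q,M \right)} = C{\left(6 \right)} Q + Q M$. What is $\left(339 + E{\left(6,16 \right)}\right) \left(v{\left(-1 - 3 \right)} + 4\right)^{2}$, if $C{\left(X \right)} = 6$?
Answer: $47100$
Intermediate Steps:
$E{\left(Q,M \right)} = 6 Q + M Q$ ($E{\left(Q,M \right)} = 6 Q + Q M = 6 Q + M Q$)
$v{\left(K \right)} = - \frac{3 K}{2}$ ($v{\left(K \right)} = K \left(-1\right) + K \left(- \frac{1}{2}\right) = - K - \frac{K}{2} = - \frac{3 K}{2}$)
$\left(339 + E{\left(6,16 \right)}\right) \left(v{\left(-1 - 3 \right)} + 4\right)^{2} = \left(339 + 6 \left(6 + 16\right)\right) \left(- \frac{3 \left(-1 - 3\right)}{2} + 4\right)^{2} = \left(339 + 6 \cdot 22\right) \left(\left(- \frac{3}{2}\right) \left(-4\right) + 4\right)^{2} = \left(339 + 132\right) \left(6 + 4\right)^{2} = 471 \cdot 10^{2} = 471 \cdot 100 = 47100$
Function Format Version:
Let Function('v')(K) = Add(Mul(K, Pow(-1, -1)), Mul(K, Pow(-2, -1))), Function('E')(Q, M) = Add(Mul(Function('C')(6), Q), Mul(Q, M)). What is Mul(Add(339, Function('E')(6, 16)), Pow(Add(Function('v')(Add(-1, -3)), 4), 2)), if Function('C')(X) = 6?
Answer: 47100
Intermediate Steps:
Function('E')(Q, M) = Add(Mul(6, Q), Mul(M, Q)) (Function('E')(Q, M) = Add(Mul(6, Q), Mul(Q, M)) = Add(Mul(6, Q), Mul(M, Q)))
Function('v')(K) = Mul(Rational(-3, 2), K) (Function('v')(K) = Add(Mul(K, -1), Mul(K, Rational(-1, 2))) = Add(Mul(-1, K), Mul(Rational(-1, 2), K)) = Mul(Rational(-3, 2), K))
Mul(Add(339, Function('E')(6, 16)), Pow(Add(Function('v')(Add(-1, -3)), 4), 2)) = Mul(Add(339, Mul(6, Add(6, 16))), Pow(Add(Mul(Rational(-3, 2), Add(-1, -3)), 4), 2)) = Mul(Add(339, Mul(6, 22)), Pow(Add(Mul(Rational(-3, 2), -4), 4), 2)) = Mul(Add(339, 132), Pow(Add(6, 4), 2)) = Mul(471, Pow(10, 2)) = Mul(471, 100) = 47100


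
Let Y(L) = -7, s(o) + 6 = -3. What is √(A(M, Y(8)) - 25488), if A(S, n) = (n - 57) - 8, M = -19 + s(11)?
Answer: 6*I*√710 ≈ 159.88*I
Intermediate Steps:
s(o) = -9 (s(o) = -6 - 3 = -9)
M = -28 (M = -19 - 9 = -28)
A(S, n) = -65 + n (A(S, n) = (-57 + n) - 8 = -65 + n)
√(A(M, Y(8)) - 25488) = √((-65 - 7) - 25488) = √(-72 - 25488) = √(-25560) = 6*I*√710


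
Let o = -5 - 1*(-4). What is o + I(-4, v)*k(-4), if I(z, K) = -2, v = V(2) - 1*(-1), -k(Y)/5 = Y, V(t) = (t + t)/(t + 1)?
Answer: -41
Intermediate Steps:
V(t) = 2*t/(1 + t) (V(t) = (2*t)/(1 + t) = 2*t/(1 + t))
k(Y) = -5*Y
v = 7/3 (v = 2*2/(1 + 2) - 1*(-1) = 2*2/3 + 1 = 2*2*(⅓) + 1 = 4/3 + 1 = 7/3 ≈ 2.3333)
o = -1 (o = -5 + 4 = -1)
o + I(-4, v)*k(-4) = -1 - (-10)*(-4) = -1 - 2*20 = -1 - 40 = -41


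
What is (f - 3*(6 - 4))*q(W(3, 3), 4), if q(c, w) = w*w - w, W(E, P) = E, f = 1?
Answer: -60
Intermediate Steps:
q(c, w) = w² - w
(f - 3*(6 - 4))*q(W(3, 3), 4) = (1 - 3*(6 - 4))*(4*(-1 + 4)) = (1 - 3*2)*(4*3) = (1 - 6)*12 = -5*12 = -60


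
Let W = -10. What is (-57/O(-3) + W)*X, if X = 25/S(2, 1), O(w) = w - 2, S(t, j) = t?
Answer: 35/2 ≈ 17.500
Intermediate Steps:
O(w) = -2 + w
X = 25/2 ≈ 12.500
(-57/O(-3) + W)*X = (-57/(-2 - 3) - 10)*(25/2) = (-57/(-5) - 10)*(25/2) = (-57*(-1/5) - 10)*(25/2) = (57/5 - 10)*(25/2) = (7/5)*(25/2) = 35/2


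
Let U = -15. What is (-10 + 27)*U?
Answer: -255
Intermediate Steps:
(-10 + 27)*U = (-10 + 27)*(-15) = 17*(-15) = -255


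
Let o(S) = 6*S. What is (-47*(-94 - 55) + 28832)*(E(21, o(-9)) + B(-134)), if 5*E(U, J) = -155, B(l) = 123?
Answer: 3296820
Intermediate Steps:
E(U, J) = -31 (E(U, J) = (⅕)*(-155) = -31)
(-47*(-94 - 55) + 28832)*(E(21, o(-9)) + B(-134)) = (-47*(-94 - 55) + 28832)*(-31 + 123) = (-47*(-149) + 28832)*92 = (7003 + 28832)*92 = 35835*92 = 3296820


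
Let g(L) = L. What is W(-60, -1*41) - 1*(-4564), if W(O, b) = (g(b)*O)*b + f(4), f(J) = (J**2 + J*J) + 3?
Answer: -96261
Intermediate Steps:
f(J) = 3 + 2*J**2 (f(J) = (J**2 + J**2) + 3 = 2*J**2 + 3 = 3 + 2*J**2)
W(O, b) = 35 + O*b**2 (W(O, b) = (b*O)*b + (3 + 2*4**2) = (O*b)*b + (3 + 2*16) = O*b**2 + (3 + 32) = O*b**2 + 35 = 35 + O*b**2)
W(-60, -1*41) - 1*(-4564) = (35 - 60*(-1*41)**2) - 1*(-4564) = (35 - 60*(-41)**2) + 4564 = (35 - 60*1681) + 4564 = (35 - 100860) + 4564 = -100825 + 4564 = -96261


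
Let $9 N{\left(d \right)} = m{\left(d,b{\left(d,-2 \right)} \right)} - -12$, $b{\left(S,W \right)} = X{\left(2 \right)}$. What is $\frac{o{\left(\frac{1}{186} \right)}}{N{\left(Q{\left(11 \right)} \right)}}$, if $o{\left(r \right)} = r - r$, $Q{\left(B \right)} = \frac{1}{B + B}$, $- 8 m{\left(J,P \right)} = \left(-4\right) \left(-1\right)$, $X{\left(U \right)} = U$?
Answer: $0$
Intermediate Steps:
$b{\left(S,W \right)} = 2$
$m{\left(J,P \right)} = - \frac{1}{2}$ ($m{\left(J,P \right)} = - \frac{\left(-4\right) \left(-1\right)}{8} = \left(- \frac{1}{8}\right) 4 = - \frac{1}{2}$)
$Q{\left(B \right)} = \frac{1}{2 B}$
$N{\left(d \right)} = \frac{23}{18}$ ($N{\left(d \right)} = \frac{- \frac{1}{2} - -12}{9} = \frac{- \frac{1}{2} + 12}{9} = \frac{1}{9} \cdot \frac{23}{2} = \frac{23}{18}$)
$o{\left(r \right)} = 0$
$\frac{o{\left(\frac{1}{186} \right)}}{N{\left(Q{\left(11 \right)} \right)}} = \frac{0}{\frac{23}{18}} = 0 \cdot \frac{18}{23} = 0$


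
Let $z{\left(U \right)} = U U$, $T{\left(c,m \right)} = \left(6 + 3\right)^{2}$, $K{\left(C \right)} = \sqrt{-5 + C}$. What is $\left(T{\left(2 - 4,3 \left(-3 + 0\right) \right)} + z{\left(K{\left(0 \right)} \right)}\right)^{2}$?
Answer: $5776$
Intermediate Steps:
$T{\left(c,m \right)} = 81$ ($T{\left(c,m \right)} = 9^{2} = 81$)
$z{\left(U \right)} = U^{2}$
$\left(T{\left(2 - 4,3 \left(-3 + 0\right) \right)} + z{\left(K{\left(0 \right)} \right)}\right)^{2} = \left(81 + \left(\sqrt{-5 + 0}\right)^{2}\right)^{2} = \left(81 + \left(\sqrt{-5}\right)^{2}\right)^{2} = \left(81 + \left(i \sqrt{5}\right)^{2}\right)^{2} = \left(81 - 5\right)^{2} = 76^{2} = 5776$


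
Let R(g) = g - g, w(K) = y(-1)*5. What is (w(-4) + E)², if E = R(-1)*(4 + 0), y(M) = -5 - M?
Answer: 400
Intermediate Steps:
w(K) = -20 (w(K) = (-5 - 1*(-1))*5 = (-5 + 1)*5 = -4*5 = -20)
R(g) = 0
E = 0 (E = 0*(4 + 0) = 0*4 = 0)
(w(-4) + E)² = (-20 + 0)² = (-20)² = 400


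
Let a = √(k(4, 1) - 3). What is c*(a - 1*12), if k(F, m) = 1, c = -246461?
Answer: 2957532 - 246461*I*√2 ≈ 2.9575e+6 - 3.4855e+5*I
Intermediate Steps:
a = I*√2 (a = √(1 - 3) = √(-2) = I*√2 ≈ 1.4142*I)
c*(a - 1*12) = -246461*(I*√2 - 1*12) = -246461*(I*√2 - 12) = -246461*(-12 + I*√2) = 2957532 - 246461*I*√2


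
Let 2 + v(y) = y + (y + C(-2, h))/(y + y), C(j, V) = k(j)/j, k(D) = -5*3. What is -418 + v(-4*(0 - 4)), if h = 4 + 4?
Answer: -25809/64 ≈ -403.27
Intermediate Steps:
h = 8
k(D) = -15
C(j, V) = -15/j
v(y) = -2 + y + (15/2 + y)/(2*y) (v(y) = -2 + (y + (y - 15/(-2))/(y + y)) = -2 + (y + (y - 15*(-½))/((2*y))) = -2 + (y + (y + 15/2)*(1/(2*y))) = -2 + (y + (15/2 + y)*(1/(2*y))) = -2 + (y + (15/2 + y)/(2*y)) = -2 + y + (15/2 + y)/(2*y))
-418 + v(-4*(0 - 4)) = -418 + (-3/2 - 4*(0 - 4) + 15/(4*((-4*(0 - 4))))) = -418 + (-3/2 - 4*(-4) + 15/(4*((-4*(-4))))) = -418 + (-3/2 + 16 + (15/4)/16) = -418 + (-3/2 + 16 + (15/4)*(1/16)) = -418 + (-3/2 + 16 + 15/64) = -418 + 943/64 = -25809/64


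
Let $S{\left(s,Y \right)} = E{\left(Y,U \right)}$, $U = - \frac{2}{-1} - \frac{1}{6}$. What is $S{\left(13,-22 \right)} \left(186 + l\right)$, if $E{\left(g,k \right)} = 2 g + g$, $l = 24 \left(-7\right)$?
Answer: $-1188$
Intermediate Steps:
$U = \frac{11}{6}$ ($U = \left(-2\right) \left(-1\right) - \frac{1}{6} = 2 - \frac{1}{6} = \frac{11}{6} \approx 1.8333$)
$l = -168$
$E{\left(g,k \right)} = 3 g$
$S{\left(s,Y \right)} = 3 Y$
$S{\left(13,-22 \right)} \left(186 + l\right) = 3 \left(-22\right) \left(186 - 168\right) = \left(-66\right) 18 = -1188$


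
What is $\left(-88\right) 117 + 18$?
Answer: $-10278$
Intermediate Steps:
$\left(-88\right) 117 + 18 = -10296 + 18 = -10278$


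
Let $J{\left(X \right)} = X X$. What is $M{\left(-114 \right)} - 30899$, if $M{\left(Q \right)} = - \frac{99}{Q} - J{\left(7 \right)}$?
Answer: $- \frac{1175991}{38} \approx -30947.0$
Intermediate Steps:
$J{\left(X \right)} = X^{2}$
$M{\left(Q \right)} = -49 - \frac{99}{Q}$ ($M{\left(Q \right)} = - \frac{99}{Q} - 7^{2} = - \frac{99}{Q} - 49 = -49 - \frac{99}{Q}$)
$M{\left(-114 \right)} - 30899 = \left(-49 - \frac{99}{-114}\right) - 30899 = \left(-49 - - \frac{33}{38}\right) - 30899 = \left(-49 + \frac{33}{38}\right) - 30899 = - \frac{1829}{38} - 30899 = - \frac{1175991}{38}$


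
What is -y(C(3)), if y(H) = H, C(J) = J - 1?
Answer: -2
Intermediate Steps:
C(J) = -1 + J
-y(C(3)) = -(-1 + 3) = -1*2 = -2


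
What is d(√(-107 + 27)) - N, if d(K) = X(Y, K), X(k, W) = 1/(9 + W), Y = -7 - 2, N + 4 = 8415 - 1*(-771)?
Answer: -9182 + 1/(9 + 4*I*√5) ≈ -9181.9 - 0.055555*I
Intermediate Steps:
N = 9182 (N = -4 + (8415 - 1*(-771)) = -4 + (8415 + 771) = -4 + 9186 = 9182)
Y = -9
d(K) = 1/(9 + K)
d(√(-107 + 27)) - N = 1/(9 + √(-107 + 27)) - 1*9182 = 1/(9 + √(-80)) - 9182 = 1/(9 + 4*I*√5) - 9182 = -9182 + 1/(9 + 4*I*√5)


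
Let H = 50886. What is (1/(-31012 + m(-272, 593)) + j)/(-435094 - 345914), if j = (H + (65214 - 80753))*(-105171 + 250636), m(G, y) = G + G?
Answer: -162253105758379/24645488448 ≈ -6583.5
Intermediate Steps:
m(G, y) = 2*G
j = 5141751355 (j = (50886 + (65214 - 80753))*(-105171 + 250636) = (50886 - 15539)*145465 = 35347*145465 = 5141751355)
(1/(-31012 + m(-272, 593)) + j)/(-435094 - 345914) = (1/(-31012 + 2*(-272)) + 5141751355)/(-435094 - 345914) = (1/(-31012 - 544) + 5141751355)/(-781008) = (1/(-31556) + 5141751355)*(-1/781008) = (-1/31556 + 5141751355)*(-1/781008) = (162253105758379/31556)*(-1/781008) = -162253105758379/24645488448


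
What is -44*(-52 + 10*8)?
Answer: -1232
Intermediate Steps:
-44*(-52 + 10*8) = -44*(-52 + 80) = -44*28 = -1232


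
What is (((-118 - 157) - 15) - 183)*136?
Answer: -64328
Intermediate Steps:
(((-118 - 157) - 15) - 183)*136 = ((-275 - 15) - 183)*136 = (-290 - 183)*136 = -473*136 = -64328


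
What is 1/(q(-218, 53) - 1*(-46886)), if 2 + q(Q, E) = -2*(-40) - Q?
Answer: 1/47182 ≈ 2.1195e-5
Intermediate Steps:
q(Q, E) = 78 - Q (q(Q, E) = -2 + (-2*(-40) - Q) = -2 + (80 - Q) = 78 - Q)
1/(q(-218, 53) - 1*(-46886)) = 1/((78 - 1*(-218)) - 1*(-46886)) = 1/((78 + 218) + 46886) = 1/(296 + 46886) = 1/47182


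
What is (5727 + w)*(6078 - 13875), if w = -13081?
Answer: 57339138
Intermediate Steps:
(5727 + w)*(6078 - 13875) = (5727 - 13081)*(6078 - 13875) = -7354*(-7797) = 57339138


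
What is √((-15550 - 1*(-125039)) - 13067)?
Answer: √96422 ≈ 310.52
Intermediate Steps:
√((-15550 - 1*(-125039)) - 13067) = √((-15550 + 125039) - 13067) = √(109489 - 13067) = √96422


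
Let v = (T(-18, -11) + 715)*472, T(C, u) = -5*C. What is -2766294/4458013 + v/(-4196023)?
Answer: -13301299868242/18705925082299 ≈ -0.71107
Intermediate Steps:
v = 379960 (v = (-5*(-18) + 715)*472 = (90 + 715)*472 = 805*472 = 379960)
-2766294/4458013 + v/(-4196023) = -2766294/4458013 + 379960/(-4196023) = -2766294*1/4458013 + 379960*(-1/4196023) = -2766294/4458013 - 379960/4196023 = -13301299868242/18705925082299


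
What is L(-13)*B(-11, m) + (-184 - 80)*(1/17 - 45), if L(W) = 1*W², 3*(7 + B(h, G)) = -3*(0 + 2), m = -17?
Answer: 175839/17 ≈ 10343.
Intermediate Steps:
B(h, G) = -9 (B(h, G) = -7 + (-3*(0 + 2))/3 = -7 + (-3*2)/3 = -7 + (⅓)*(-6) = -7 - 2 = -9)
L(W) = W²
L(-13)*B(-11, m) + (-184 - 80)*(1/17 - 45) = (-13)²*(-9) + (-184 - 80)*(1/17 - 45) = 169*(-9) - 264*(1/17 - 45) = -1521 - 264*(-764/17) = -1521 + 201696/17 = 175839/17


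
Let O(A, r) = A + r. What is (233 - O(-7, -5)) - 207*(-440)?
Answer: 91325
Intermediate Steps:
(233 - O(-7, -5)) - 207*(-440) = (233 - (-7 - 5)) - 207*(-440) = (233 - 1*(-12)) + 91080 = (233 + 12) + 91080 = 245 + 91080 = 91325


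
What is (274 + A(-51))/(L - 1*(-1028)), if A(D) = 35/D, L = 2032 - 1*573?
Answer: 13939/126837 ≈ 0.10990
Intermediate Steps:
L = 1459 (L = 2032 - 573 = 1459)
(274 + A(-51))/(L - 1*(-1028)) = (274 + 35/(-51))/(1459 - 1*(-1028)) = (274 + 35*(-1/51))/(1459 + 1028) = (274 - 35/51)/2487 = (13939/51)*(1/2487) = 13939/126837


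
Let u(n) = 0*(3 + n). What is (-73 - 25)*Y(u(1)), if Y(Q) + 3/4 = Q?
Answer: 147/2 ≈ 73.500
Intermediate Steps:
u(n) = 0
Y(Q) = -¾ + Q
(-73 - 25)*Y(u(1)) = (-73 - 25)*(-¾ + 0) = -98*(-¾) = 147/2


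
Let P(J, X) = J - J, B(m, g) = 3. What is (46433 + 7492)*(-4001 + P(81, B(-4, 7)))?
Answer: -215753925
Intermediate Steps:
P(J, X) = 0
(46433 + 7492)*(-4001 + P(81, B(-4, 7))) = (46433 + 7492)*(-4001 + 0) = 53925*(-4001) = -215753925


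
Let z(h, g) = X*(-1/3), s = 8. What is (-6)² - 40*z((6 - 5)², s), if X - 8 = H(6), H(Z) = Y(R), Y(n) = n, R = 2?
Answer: 508/3 ≈ 169.33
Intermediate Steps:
H(Z) = 2
X = 10 (X = 8 + 2 = 10)
z(h, g) = -10/3 (z(h, g) = 10*(-1/3) = 10*(-1*⅓) = 10*(-⅓) = -10/3)
(-6)² - 40*z((6 - 5)², s) = (-6)² - 40*(-10/3) = 36 + 400/3 = 508/3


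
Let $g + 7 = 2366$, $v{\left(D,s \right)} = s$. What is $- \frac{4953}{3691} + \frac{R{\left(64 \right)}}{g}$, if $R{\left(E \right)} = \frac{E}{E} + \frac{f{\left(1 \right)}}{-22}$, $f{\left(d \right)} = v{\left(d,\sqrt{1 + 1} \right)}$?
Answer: $- \frac{11680436}{8707069} - \frac{\sqrt{2}}{51898} \approx -1.3415$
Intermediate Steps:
$g = 2359$ ($g = -7 + 2366 = 2359$)
$f{\left(d \right)} = \sqrt{2}$ ($f{\left(d \right)} = \sqrt{1 + 1} = \sqrt{2}$)
$R{\left(E \right)} = 1 - \frac{\sqrt{2}}{22}$ ($R{\left(E \right)} = \frac{E}{E} + \frac{\sqrt{2}}{-22} = 1 + \sqrt{2} \left(- \frac{1}{22}\right) = 1 - \frac{\sqrt{2}}{22}$)
$- \frac{4953}{3691} + \frac{R{\left(64 \right)}}{g} = - \frac{4953}{3691} + \frac{1 - \frac{\sqrt{2}}{22}}{2359} = \left(-4953\right) \frac{1}{3691} + \left(1 - \frac{\sqrt{2}}{22}\right) \frac{1}{2359} = - \frac{4953}{3691} + \left(\frac{1}{2359} - \frac{\sqrt{2}}{51898}\right) = - \frac{11680436}{8707069} - \frac{\sqrt{2}}{51898}$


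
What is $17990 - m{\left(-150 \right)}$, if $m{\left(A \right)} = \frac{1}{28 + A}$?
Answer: $\frac{2194781}{122} \approx 17990.0$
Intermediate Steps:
$17990 - m{\left(-150 \right)} = 17990 - \frac{1}{28 - 150} = 17990 - \frac{1}{-122} = 17990 - - \frac{1}{122} = 17990 + \frac{1}{122} = \frac{2194781}{122}$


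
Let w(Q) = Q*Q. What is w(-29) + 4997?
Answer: 5838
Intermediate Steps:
w(Q) = Q²
w(-29) + 4997 = (-29)² + 4997 = 841 + 4997 = 5838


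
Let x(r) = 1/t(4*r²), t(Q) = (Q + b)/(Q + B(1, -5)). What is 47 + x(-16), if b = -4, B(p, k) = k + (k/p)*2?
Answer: 48949/1020 ≈ 47.989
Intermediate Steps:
B(p, k) = k + 2*k/p
t(Q) = (-4 + Q)/(-15 + Q) (t(Q) = (Q - 4)/(Q - 5*(2 + 1)/1) = (-4 + Q)/(Q - 5*1*3) = (-4 + Q)/(Q - 15) = (-4 + Q)/(-15 + Q))
x(r) = (-15 + 4*r²)/(-4 + 4*r²) (x(r) = 1/((-4 + 4*r²)/(-15 + 4*r²)) = (-15 + 4*r²)/(-4 + 4*r²))
47 + x(-16) = 47 + (-15/4 + (-16)²)/(-1 + (-16)²) = 47 + (-15/4 + 256)/(-1 + 256) = 47 + (1009/4)/255 = 47 + (1/255)*(1009/4) = 47 + 1009/1020 = 48949/1020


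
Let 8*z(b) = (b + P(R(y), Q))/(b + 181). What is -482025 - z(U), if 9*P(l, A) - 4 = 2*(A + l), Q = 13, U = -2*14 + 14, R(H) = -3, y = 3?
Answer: -965978083/2004 ≈ -4.8203e+5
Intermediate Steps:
U = -14 (U = -28 + 14 = -14)
P(l, A) = 4/9 + 2*A/9 + 2*l/9 (P(l, A) = 4/9 + (2*(A + l))/9 = 4/9 + (2*A + 2*l)/9 = 4/9 + (2*A/9 + 2*l/9) = 4/9 + 2*A/9 + 2*l/9)
z(b) = (8/3 + b)/(8*(181 + b)) (z(b) = ((b + (4/9 + (2/9)*13 + (2/9)*(-3)))/(b + 181))/8 = ((b + (4/9 + 26/9 - ⅔))/(181 + b))/8 = ((b + 8/3)/(181 + b))/8 = ((8/3 + b)/(181 + b))/8 = (8/3 + b)/(8*(181 + b)))
-482025 - z(U) = -482025 - (8 + 3*(-14))/(24*(181 - 14)) = -482025 - (8 - 42)/(24*167) = -482025 - (-34)/(24*167) = -482025 - 1*(-17/2004) = -482025 + 17/2004 = -965978083/2004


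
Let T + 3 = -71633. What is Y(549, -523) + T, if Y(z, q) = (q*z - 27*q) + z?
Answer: -344093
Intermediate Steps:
T = -71636 (T = -3 - 71633 = -71636)
Y(z, q) = z - 27*q + q*z (Y(z, q) = (-27*q + q*z) + z = z - 27*q + q*z)
Y(549, -523) + T = (549 - 27*(-523) - 523*549) - 71636 = (549 + 14121 - 287127) - 71636 = -272457 - 71636 = -344093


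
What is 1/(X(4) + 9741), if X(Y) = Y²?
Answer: 1/9757 ≈ 0.00010249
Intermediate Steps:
1/(X(4) + 9741) = 1/(4² + 9741) = 1/(16 + 9741) = 1/9757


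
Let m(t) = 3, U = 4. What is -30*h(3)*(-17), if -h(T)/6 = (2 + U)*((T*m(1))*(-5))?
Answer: 826200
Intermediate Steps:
h(T) = 540*T (h(T) = -6*(2 + 4)*(T*3)*(-5) = -36*(3*T)*(-5) = -36*(-15*T) = -(-540)*T = 540*T)
-30*h(3)*(-17) = -16200*3*(-17) = -30*1620*(-17) = -48600*(-17) = 826200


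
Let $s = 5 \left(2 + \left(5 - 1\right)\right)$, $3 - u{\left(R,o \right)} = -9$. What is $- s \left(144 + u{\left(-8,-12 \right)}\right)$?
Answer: $-4680$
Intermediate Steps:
$u{\left(R,o \right)} = 12$ ($u{\left(R,o \right)} = 3 - -9 = 3 + 9 = 12$)
$s = 30$ ($s = 5 \left(2 + 4\right) = 5 \cdot 6 = 30$)
$- s \left(144 + u{\left(-8,-12 \right)}\right) = \left(-1\right) 30 \left(144 + 12\right) = \left(-30\right) 156 = -4680$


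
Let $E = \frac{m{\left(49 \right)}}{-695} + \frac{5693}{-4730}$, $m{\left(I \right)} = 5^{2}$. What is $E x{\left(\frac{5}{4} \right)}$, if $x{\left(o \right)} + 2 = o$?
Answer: $\frac{2444931}{2629880} \approx 0.92967$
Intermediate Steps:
$x{\left(o \right)} = -2 + o$
$m{\left(I \right)} = 25$
$E = - \frac{814977}{657470}$ ($E = \frac{25}{-695} + \frac{5693}{-4730} = 25 \left(- \frac{1}{695}\right) + 5693 \left(- \frac{1}{4730}\right) = - \frac{5}{139} - \frac{5693}{4730} = - \frac{814977}{657470} \approx -1.2396$)
$E x{\left(\frac{5}{4} \right)} = - \frac{814977 \left(-2 + \frac{5}{4}\right)}{657470} = \left(- \frac{814977}{657470}\right) \left(- \frac{3}{4}\right) = \frac{2444931}{2629880}$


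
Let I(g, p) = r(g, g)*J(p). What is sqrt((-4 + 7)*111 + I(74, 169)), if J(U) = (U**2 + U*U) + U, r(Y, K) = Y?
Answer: sqrt(4239867) ≈ 2059.1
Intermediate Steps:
J(U) = U + 2*U**2 (J(U) = (U**2 + U**2) + U = 2*U**2 + U = U + 2*U**2)
I(g, p) = g*p*(1 + 2*p) (I(g, p) = g*(p*(1 + 2*p)) = g*p*(1 + 2*p))
sqrt((-4 + 7)*111 + I(74, 169)) = sqrt((-4 + 7)*111 + 74*169*(1 + 2*169)) = sqrt(3*111 + 74*169*(1 + 338)) = sqrt(333 + 74*169*339) = sqrt(333 + 4239534) = sqrt(4239867)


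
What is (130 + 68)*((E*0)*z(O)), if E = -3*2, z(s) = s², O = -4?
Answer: 0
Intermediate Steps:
E = -6
(130 + 68)*((E*0)*z(O)) = (130 + 68)*(-6*0*(-4)²) = 198*(0*16) = 198*0 = 0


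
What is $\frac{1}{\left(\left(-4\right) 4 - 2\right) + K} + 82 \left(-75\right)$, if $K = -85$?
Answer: $- \frac{633451}{103} \approx -6150.0$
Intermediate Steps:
$\frac{1}{\left(\left(-4\right) 4 - 2\right) + K} + 82 \left(-75\right) = \frac{1}{\left(\left(-4\right) 4 - 2\right) - 85} + 82 \left(-75\right) = \frac{1}{\left(-16 - 2\right) - 85} - 6150 = \frac{1}{-18 - 85} - 6150 = \frac{1}{-103} - 6150 = - \frac{1}{103} - 6150 = - \frac{633451}{103}$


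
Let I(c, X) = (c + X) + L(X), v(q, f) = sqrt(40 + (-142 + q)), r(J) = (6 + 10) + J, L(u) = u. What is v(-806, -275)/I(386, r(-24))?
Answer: I*sqrt(227)/185 ≈ 0.081441*I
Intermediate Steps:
r(J) = 16 + J
v(q, f) = sqrt(-102 + q)
I(c, X) = c + 2*X (I(c, X) = (c + X) + X = (X + c) + X = c + 2*X)
v(-806, -275)/I(386, r(-24)) = sqrt(-102 - 806)/(386 + 2*(16 - 24)) = sqrt(-908)/(386 + 2*(-8)) = (2*I*sqrt(227))/(386 - 16) = (2*I*sqrt(227))/370 = (2*I*sqrt(227))*(1/370) = I*sqrt(227)/185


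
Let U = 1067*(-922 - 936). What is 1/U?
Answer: -1/1982486 ≈ -5.0442e-7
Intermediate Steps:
U = -1982486 (U = 1067*(-1858) = -1982486)
1/U = 1/(-1982486) = -1/1982486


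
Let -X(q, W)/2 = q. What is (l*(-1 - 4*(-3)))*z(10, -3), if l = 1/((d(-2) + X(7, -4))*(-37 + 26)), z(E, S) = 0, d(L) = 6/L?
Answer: 0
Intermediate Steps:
X(q, W) = -2*q
l = 1/187 (l = 1/((6/(-2) - 2*7)*(-37 + 26)) = 1/((6*(-½) - 14)*(-11)) = 1/((-3 - 14)*(-11)) = 1/(-17*(-11)) = 1/187 ≈ 0.0053476)
(l*(-1 - 4*(-3)))*z(10, -3) = ((-1 - 4*(-3))/187)*0 = ((-1 + 12)/187)*0 = ((1/187)*11)*0 = (1/17)*0 = 0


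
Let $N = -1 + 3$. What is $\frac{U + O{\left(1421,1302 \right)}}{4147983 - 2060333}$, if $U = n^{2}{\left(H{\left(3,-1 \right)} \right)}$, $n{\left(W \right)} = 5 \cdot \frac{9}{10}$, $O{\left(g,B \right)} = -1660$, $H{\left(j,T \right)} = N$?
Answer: $- \frac{6559}{8350600} \approx -0.00078545$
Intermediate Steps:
$N = 2$
$H{\left(j,T \right)} = 2$
$n{\left(W \right)} = \frac{9}{2}$ ($n{\left(W \right)} = 5 \cdot 9 \cdot \frac{1}{10} = 5 \cdot \frac{9}{10} = \frac{9}{2}$)
$U = \frac{81}{4}$ ($U = \left(\frac{9}{2}\right)^{2} = \frac{81}{4} \approx 20.25$)
$\frac{U + O{\left(1421,1302 \right)}}{4147983 - 2060333} = \frac{\frac{81}{4} - 1660}{4147983 - 2060333} = - \frac{6559}{4 \cdot 2087650} = \left(- \frac{6559}{4}\right) \frac{1}{2087650} = - \frac{6559}{8350600}$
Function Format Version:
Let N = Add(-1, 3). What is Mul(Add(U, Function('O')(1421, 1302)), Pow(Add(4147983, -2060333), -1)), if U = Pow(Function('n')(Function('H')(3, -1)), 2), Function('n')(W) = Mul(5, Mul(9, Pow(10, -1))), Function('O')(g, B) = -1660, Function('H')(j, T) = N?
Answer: Rational(-6559, 8350600) ≈ -0.00078545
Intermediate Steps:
N = 2
Function('H')(j, T) = 2
Function('n')(W) = Rational(9, 2) (Function('n')(W) = Mul(5, Mul(9, Rational(1, 10))) = Mul(5, Rational(9, 10)) = Rational(9, 2))
U = Rational(81, 4) (U = Pow(Rational(9, 2), 2) = Rational(81, 4) ≈ 20.250)
Mul(Add(U, Function('O')(1421, 1302)), Pow(Add(4147983, -2060333), -1)) = Mul(Add(Rational(81, 4), -1660), Pow(Add(4147983, -2060333), -1)) = Mul(Rational(-6559, 4), Pow(2087650, -1)) = Mul(Rational(-6559, 4), Rational(1, 2087650)) = Rational(-6559, 8350600)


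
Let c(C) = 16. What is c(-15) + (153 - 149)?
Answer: 20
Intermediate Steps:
c(-15) + (153 - 149) = 16 + (153 - 149) = 16 + 4 = 20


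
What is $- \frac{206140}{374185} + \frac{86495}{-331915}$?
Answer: $- \frac{4031443587}{4967904571} \approx -0.8115$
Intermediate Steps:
$- \frac{206140}{374185} + \frac{86495}{-331915} = \left(-206140\right) \frac{1}{374185} + 86495 \left(- \frac{1}{331915}\right) = - \frac{41228}{74837} - \frac{17299}{66383} = - \frac{4031443587}{4967904571}$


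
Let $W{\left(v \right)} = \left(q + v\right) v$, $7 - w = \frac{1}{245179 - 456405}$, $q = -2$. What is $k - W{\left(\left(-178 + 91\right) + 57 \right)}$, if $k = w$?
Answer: $- \frac{201298377}{211226} \approx -953.0$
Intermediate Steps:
$w = \frac{1478583}{211226}$ ($w = 7 - \frac{1}{245179 - 456405} = 7 - \frac{1}{-211226} = 7 - - \frac{1}{211226} = 7 + \frac{1}{211226} = \frac{1478583}{211226} \approx 7.0$)
$k = \frac{1478583}{211226} \approx 7.0$
$W{\left(v \right)} = v \left(-2 + v\right)$ ($W{\left(v \right)} = \left(-2 + v\right) v = v \left(-2 + v\right)$)
$k - W{\left(\left(-178 + 91\right) + 57 \right)} = \frac{1478583}{211226} - \left(\left(-178 + 91\right) + 57\right) \left(-2 + \left(\left(-178 + 91\right) + 57\right)\right) = \frac{1478583}{211226} - \left(-87 + 57\right) \left(-2 + \left(-87 + 57\right)\right) = \frac{1478583}{211226} - - 30 \left(-2 - 30\right) = \frac{1478583}{211226} - \left(-30\right) \left(-32\right) = \frac{1478583}{211226} - 960 = - \frac{201298377}{211226}$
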